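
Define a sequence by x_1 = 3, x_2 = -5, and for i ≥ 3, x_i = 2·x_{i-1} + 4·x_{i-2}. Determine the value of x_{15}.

Compute successive terms:
x_3 = 2, x_4 = -16, x_5 = -24, …, x_{12} = -117760, x_{13} = -380928, x_{14} = -1232896, x_{15} = -3989504.

-3989504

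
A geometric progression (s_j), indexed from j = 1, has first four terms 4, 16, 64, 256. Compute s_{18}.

68719476736

Common ratio r = 4.
s_j = 4·4^(j-1).
s_{18} = 4·4^17 = 68719476736.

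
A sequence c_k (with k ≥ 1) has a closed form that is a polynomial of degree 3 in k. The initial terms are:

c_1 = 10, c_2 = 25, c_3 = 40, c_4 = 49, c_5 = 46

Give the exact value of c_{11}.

1st diffs: 15, 15, 9, -3.
2nd diffs: 0, -6, -12.
3rd diffs: -6, -6 (constant).
So c_k = -k^3 + 6k^2 + 4k + 1.
Evaluating at k = 11 gives c_{11} = -560.

-560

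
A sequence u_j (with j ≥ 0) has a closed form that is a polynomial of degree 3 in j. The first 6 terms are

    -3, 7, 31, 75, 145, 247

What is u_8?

805

1st diffs: 10, 24, 44, 70, 102.
2nd diffs: 14, 20, 26, 32.
3rd diffs: 6, 6, 6 (constant).
So u_j = j^3 + 4j^2 + 5j - 3.
Evaluating at j = 8 gives u_8 = 805.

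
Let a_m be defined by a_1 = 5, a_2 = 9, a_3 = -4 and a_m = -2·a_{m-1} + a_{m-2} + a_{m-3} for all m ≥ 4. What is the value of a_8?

Step forward from the initial values:
a_4 = 22  a_5 = -39  a_6 = 96  a_7 = -209  a_8 = 475.

475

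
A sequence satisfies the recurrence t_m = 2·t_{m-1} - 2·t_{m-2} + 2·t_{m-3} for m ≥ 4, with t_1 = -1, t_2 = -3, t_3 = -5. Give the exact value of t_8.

-36

t_4 = -6;  t_5 = -8;  t_6 = -14;  t_7 = -24;  t_8 = -36.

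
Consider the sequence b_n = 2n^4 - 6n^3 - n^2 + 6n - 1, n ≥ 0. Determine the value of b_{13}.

b_{13} = 2·13^4 - 6·13^3 - 1·13^2 + 6·13 - 1 = 43848.

43848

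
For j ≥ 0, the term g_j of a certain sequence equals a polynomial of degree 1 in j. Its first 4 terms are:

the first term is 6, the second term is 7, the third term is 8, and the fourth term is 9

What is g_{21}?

1st diffs: 1, 1, 1 (constant).
So g_j = j + 6.
Evaluating at j = 21 gives g_{21} = 27.

27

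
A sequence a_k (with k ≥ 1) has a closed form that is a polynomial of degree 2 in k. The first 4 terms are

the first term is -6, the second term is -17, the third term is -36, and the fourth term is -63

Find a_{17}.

1st diffs: -11, -19, -27.
2nd diffs: -8, -8 (constant).
Newton forward-difference form: a_k = -6 + (-11)·C(k-1,1) + (-8)·C(k-1,2).
At k = 17: k-1 = 16, so a_{17} = -6 - 176 - 960 = -1142.

-1142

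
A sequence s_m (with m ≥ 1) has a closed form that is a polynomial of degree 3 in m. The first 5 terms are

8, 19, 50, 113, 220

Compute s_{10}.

1st diffs: 11, 31, 63, 107.
2nd diffs: 20, 32, 44.
3rd diffs: 12, 12 (constant).
So s_m = 2m^3 - 2m^2 + 3m + 5.
Evaluating at m = 10 gives s_{10} = 1835.

1835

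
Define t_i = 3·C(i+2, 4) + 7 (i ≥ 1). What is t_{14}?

C(16, 4) = 1820, so t_{14} = 5467.

5467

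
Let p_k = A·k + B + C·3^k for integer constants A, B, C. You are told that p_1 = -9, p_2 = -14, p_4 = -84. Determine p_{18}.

-387420478

The three given values yield: A + B + 3C = -9; 2A + B + 9C = -14; 4A + B + 81C = -84.
Subtracting the first from the second: A + 6C = -5.
Subtracting the second from the third: 2A + 72C = -70.
Solving: C = -1, A = 1, then B = -7.
Therefore p_{18} = 18 + (-7) + (-1)·387420489 = -387420478.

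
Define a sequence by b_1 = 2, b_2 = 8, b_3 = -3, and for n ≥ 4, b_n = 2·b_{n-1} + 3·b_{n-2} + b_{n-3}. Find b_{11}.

Iterate the recurrence:
b_4 = 20;  b_5 = 39;  b_6 = 135;  b_7 = 407;  b_8 = 1258;  b_9 = 3872;  b_{10} = 11925;  b_{11} = 36724.

36724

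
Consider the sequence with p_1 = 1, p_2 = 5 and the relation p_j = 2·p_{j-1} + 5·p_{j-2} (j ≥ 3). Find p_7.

2215

Applying the relation repeatedly:
p_3 = 15, p_4 = 55, p_5 = 185, p_6 = 645, p_7 = 2215.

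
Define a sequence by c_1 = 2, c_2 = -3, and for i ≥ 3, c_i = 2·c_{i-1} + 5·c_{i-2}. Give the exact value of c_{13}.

Step forward from the initial values:
c_3 = 4; c_4 = -7; c_5 = 6; …; c_{10} = -1483; c_{11} = -4836; c_{12} = -17087; c_{13} = -58354.

-58354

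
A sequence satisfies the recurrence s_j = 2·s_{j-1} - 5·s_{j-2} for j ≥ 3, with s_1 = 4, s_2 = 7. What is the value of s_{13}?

Iterate the recurrence:
s_3 = -6;  s_4 = -47;  s_5 = -64;  …;  s_{10} = -5873;  s_{11} = -3726;  s_{12} = 21913;  s_{13} = 62456.

62456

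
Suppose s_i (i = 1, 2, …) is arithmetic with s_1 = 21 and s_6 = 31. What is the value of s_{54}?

127

Common difference d = (31 - 21) / (6 - 1) = 2.
s_i = 21 + (i - 1)·2.
s_{54} = 21 + 53·2 = 127.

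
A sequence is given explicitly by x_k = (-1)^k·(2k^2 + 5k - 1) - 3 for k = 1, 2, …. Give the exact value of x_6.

98

(-1)^6 = 1; 2k^2 + 5k - 1 at k=6 is 101; so x_6 = 98.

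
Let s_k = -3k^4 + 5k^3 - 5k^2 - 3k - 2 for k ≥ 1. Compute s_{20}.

s_{20} = -3·20^4 + 5·20^3 - 5·20^2 - 3·20 - 2 = -442062.

-442062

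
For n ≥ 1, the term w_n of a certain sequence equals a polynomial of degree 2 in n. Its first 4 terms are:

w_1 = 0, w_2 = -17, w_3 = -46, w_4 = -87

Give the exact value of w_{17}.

-1712

1st diffs: -17, -29, -41.
2nd diffs: -12, -12 (constant).
Newton forward-difference form: w_n = (-17)·C(n-1,1) + (-12)·C(n-1,2).
At n = 17: n-1 = 16, so w_{17} = -272 - 1440 = -1712.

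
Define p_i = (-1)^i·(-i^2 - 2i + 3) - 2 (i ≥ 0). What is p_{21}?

478

(-1)^21 = -1; -i^2 - 2i + 3 at i=21 is -480; so p_{21} = 478.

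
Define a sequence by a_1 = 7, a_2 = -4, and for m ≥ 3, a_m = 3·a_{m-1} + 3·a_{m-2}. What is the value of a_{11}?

Iterate the recurrence:
a_3 = 9; a_4 = 15; a_5 = 72; a_6 = 261; a_7 = 999; a_8 = 3780; a_9 = 14337; a_{10} = 54351; a_{11} = 206064.

206064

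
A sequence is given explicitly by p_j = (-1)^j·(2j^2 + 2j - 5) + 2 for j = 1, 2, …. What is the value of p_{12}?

309

(-1)^12 = 1; 2j^2 + 2j - 5 at j=12 is 307; so p_{12} = 309.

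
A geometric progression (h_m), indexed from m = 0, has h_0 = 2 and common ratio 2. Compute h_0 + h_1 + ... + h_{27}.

h_m = 2·2^(m-0).
S = 2·(2^28 - 1)/(2 - 1) = 2·(268435456 - 1)/(1) = 536870910.

536870910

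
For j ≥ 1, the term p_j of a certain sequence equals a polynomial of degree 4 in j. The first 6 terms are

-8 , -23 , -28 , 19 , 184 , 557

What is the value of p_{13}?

21592

1st diffs: -15, -5, 47, 165, 373.
2nd diffs: 10, 52, 118, 208.
3rd diffs: 42, 66, 90.
4th diffs: 24, 24 (constant).
So p_j = j^4 - 3j^3 - 2j^2 - 3j - 1.
Evaluating at j = 13 gives p_{13} = 21592.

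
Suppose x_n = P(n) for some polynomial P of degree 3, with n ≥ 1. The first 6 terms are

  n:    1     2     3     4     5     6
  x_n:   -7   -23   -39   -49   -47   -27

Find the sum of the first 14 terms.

4452

1st diffs: -16, -16, -10, 2, 20.
2nd diffs: 0, 6, 12, 18.
3rd diffs: 6, 6, 6 (constant).
So x_n = n^3 - 6n^2 - 5n + 3.
Continuing: …, 17, 91, 201, 353, …, x_{14} = 1501.
Summing n = 1..14 (14 terms) gives 4452.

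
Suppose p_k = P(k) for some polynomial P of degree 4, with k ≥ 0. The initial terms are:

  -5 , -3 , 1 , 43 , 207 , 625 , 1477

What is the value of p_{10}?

1st diffs: 2, 4, 42, 164, 418, 852.
2nd diffs: 2, 38, 122, 254, 434.
3rd diffs: 36, 84, 132, 180.
4th diffs: 48, 48, 48 (constant).
Newton forward-difference form: p_k = -5 + 2·C(k,1) + 2·C(k,2) + 36·C(k,3) + 48·C(k,4).
At k = 10: k = 10, so p_{10} = -5 + 20 + 90 + 4320 + 10080 = 14505.

14505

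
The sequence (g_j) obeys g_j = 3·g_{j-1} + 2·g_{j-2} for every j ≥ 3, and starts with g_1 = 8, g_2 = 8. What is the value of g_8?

Compute successive terms:
g_3 = 40  g_4 = 136  g_5 = 488  g_6 = 1736  g_7 = 6184  g_8 = 22024.

22024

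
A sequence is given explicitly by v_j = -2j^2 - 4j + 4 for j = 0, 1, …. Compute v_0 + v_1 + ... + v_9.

-710

Over j = 0..9: Σj = 45, Σj² = 285.
Total = (-2)·285 + (-4)·45 + (4)·10 = -710.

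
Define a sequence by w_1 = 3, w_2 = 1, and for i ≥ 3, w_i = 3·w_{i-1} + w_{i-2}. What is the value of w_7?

687

Applying the relation repeatedly:
w_3 = 6; w_4 = 19; w_5 = 63; w_6 = 208; w_7 = 687.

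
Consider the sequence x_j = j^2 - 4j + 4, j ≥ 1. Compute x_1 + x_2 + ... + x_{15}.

820

Over j = 1..15: Σj = 120, Σj² = 1240.
Total = (1)·1240 + (-4)·120 + (4)·15 = 820.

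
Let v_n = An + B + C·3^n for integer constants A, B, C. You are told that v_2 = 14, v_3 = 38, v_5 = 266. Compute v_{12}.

531506

At n = 2, 3, 5: 2A + B + 9C = 14; 3A + B + 27C = 38; 5A + B + 243C = 266.
Subtracting the first from the second: A + 18C = 24.
Subtracting the second from the third: 2A + 216C = 228.
Solving: C = 1, A = 6, then B = -7.
So v_n = 6·n + (-7) + 1·3^n; at n=12 this is 531506.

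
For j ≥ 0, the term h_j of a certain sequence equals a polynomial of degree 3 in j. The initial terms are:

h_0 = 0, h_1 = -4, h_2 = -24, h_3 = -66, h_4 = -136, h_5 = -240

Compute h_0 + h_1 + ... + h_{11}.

-6754

1st diffs: -4, -20, -42, -70, -104.
2nd diffs: -16, -22, -28, -34.
3rd diffs: -6, -6, -6 (constant).
So h_j = -j^3 - 5j^2 + 2j.
Continuing: …, -384, -574, -816, -1116, …, h_{11} = -1914.
Summing j = 0..11 (12 terms) gives -6754.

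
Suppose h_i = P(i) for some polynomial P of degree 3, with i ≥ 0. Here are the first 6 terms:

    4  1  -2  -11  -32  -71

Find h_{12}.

1st diffs: -3, -3, -9, -21, -39.
2nd diffs: 0, -6, -12, -18.
3rd diffs: -6, -6, -6 (constant).
Newton forward-difference form: h_i = 4 + (-3)·C(i,1) + (-6)·C(i,3).
At i = 12: i = 12, so h_{12} = 4 - 36 - 1320 = -1352.

-1352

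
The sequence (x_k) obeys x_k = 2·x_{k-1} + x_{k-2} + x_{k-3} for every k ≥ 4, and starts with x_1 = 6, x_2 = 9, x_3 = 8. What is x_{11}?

Iterate the recurrence:
x_4 = 31, x_5 = 79, x_6 = 197, x_7 = 504, x_8 = 1284, x_9 = 3269, x_{10} = 8326, x_{11} = 21205.

21205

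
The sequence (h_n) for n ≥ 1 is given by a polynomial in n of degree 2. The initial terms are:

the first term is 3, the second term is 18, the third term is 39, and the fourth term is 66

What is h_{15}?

759

1st diffs: 15, 21, 27.
2nd diffs: 6, 6 (constant).
Newton forward-difference form: h_n = 3 + 15·C(n-1,1) + 6·C(n-1,2).
At n = 15: n-1 = 14, so h_{15} = 3 + 210 + 546 = 759.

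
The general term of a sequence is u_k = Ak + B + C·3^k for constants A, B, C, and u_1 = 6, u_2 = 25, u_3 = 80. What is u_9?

Plug in k = 1, 2, 3: A + B + 3C = 6; 2A + B + 9C = 25; 3A + B + 27C = 80.
Subtracting the first from the second: A + 6C = 19.
Subtracting the second from the third: A + 18C = 55.
Solving: C = 3, A = 1, then B = -4.
Therefore u_9 = 9 + (-4) + 3·19683 = 59054.

59054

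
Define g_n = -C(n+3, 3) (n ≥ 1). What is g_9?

C(12, 3) = 220, so g_9 = -220.

-220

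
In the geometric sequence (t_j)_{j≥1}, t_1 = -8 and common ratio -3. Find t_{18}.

t_j = (-8)·(-3)^(j-1).
t_{18} = (-8)·(-3)^17 = 1033121304.

1033121304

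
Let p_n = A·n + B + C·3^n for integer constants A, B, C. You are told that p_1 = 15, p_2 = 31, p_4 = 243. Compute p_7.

6555

The three given values yield: A + B + 3C = 15; 2A + B + 9C = 31; 4A + B + 81C = 243.
Subtracting the first from the second: A + 6C = 16.
Subtracting the second from the third: 2A + 72C = 212.
Solving: C = 3, A = -2, then B = 8.
Therefore p_7 = -14 + 8 + 3·2187 = 6555.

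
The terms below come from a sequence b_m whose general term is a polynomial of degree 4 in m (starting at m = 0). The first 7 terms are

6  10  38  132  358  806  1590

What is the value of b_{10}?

1st diffs: 4, 28, 94, 226, 448, 784.
2nd diffs: 24, 66, 132, 222, 336.
3rd diffs: 42, 66, 90, 114.
4th diffs: 24, 24, 24 (constant).
Newton forward-difference form: b_m = 6 + 4·C(m,1) + 24·C(m,2) + 42·C(m,3) + 24·C(m,4).
At m = 10: m = 10, so b_{10} = 6 + 40 + 1080 + 5040 + 5040 = 11206.

11206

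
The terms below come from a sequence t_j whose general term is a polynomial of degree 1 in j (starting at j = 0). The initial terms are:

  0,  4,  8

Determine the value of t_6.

1st diffs: 4, 4 (constant).
So t_j = 4j.
Evaluating at j = 6 gives t_6 = 24.

24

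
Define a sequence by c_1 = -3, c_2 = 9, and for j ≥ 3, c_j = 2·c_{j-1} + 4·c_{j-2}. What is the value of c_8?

c_3 = 6;  c_4 = 48;  c_5 = 120;  c_6 = 432;  c_7 = 1344;  c_8 = 4416.

4416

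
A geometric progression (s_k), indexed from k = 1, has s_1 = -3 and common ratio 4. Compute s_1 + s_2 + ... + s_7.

-16383

s_k = (-3)·4^(k-1).
S = (-3)·(4^7 - 1)/(4 - 1) = (-3)·(16384 - 1)/(3) = -16383.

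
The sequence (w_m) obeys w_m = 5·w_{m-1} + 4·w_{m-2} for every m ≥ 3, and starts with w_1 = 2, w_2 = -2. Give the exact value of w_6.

-562

Compute successive terms:
w_3 = -2;  w_4 = -18;  w_5 = -98;  w_6 = -562.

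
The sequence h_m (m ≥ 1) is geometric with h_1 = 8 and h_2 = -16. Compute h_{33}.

34359738368

Common ratio r = -2.
h_m = 8·(-2)^(m-1).
h_{33} = 8·(-2)^32 = 34359738368.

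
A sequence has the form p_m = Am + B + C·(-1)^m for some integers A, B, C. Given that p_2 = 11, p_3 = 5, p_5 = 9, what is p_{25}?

Plug in m = 2, 3, 5: 2A + B + C = 11; 3A + B - C = 5; 5A + B - C = 9.
Subtracting the first from the second: A - 2C = -6.
Subtracting the second from the third: 2A = 4.
Solving: C = 4, A = 2, then B = 3.
Therefore p_{25} = 50 + 3 + 4·(-1) = 49.

49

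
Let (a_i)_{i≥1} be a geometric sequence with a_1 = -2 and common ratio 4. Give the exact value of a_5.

a_i = (-2)·4^(i-1).
a_5 = (-2)·4^4 = -512.

-512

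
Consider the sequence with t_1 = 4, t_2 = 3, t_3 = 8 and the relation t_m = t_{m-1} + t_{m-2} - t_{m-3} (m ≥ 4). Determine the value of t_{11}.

24

Applying the relation repeatedly:
t_4 = 7, t_5 = 12, t_6 = 11, t_7 = 16, t_8 = 15, t_9 = 20, t_{10} = 19, t_{11} = 24.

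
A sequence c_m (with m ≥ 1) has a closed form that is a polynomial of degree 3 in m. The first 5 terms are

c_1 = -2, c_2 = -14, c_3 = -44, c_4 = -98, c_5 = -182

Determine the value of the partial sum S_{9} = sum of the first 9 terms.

1st diffs: -12, -30, -54, -84.
2nd diffs: -18, -24, -30.
3rd diffs: -6, -6 (constant).
Newton forward-difference form: c_m = -2 + (-12)·C(m-1,1) + (-18)·C(m-1,2) + (-6)·C(m-1,3).
Continuing: -302, -464, -674, -938.
Summing m = 1..9 (9 terms) gives -2718.

-2718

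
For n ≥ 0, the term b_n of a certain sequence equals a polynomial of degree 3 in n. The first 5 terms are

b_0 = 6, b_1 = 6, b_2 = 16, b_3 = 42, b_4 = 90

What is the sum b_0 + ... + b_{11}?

1st diffs: 0, 10, 26, 48.
2nd diffs: 10, 16, 22.
3rd diffs: 6, 6 (constant).
Newton forward-difference form: b_n = 6 + 10·C(n,2) + 6·C(n,3).
Continuing: …, 166, 276, 426, 622, …, b_{11} = 1546.
Summing n = 0..11 (12 terms) gives 5242.

5242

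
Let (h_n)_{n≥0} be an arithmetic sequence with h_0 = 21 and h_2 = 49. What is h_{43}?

Common difference d = (49 - 21) / (2 - 0) = 14.
h_n = 21 + (n - 0)·14.
h_{43} = 21 + 43·14 = 623.

623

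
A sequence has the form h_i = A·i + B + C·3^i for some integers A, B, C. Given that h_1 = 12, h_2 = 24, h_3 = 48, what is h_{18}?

Write the equations: A + B + 3C = 12; 2A + B + 9C = 24; 3A + B + 27C = 48.
Subtracting the first from the second: A + 6C = 12.
Subtracting the second from the third: A + 18C = 24.
Solving: C = 1, A = 6, then B = 3.
Therefore h_{18} = 108 + 3 + 1·387420489 = 387420600.

387420600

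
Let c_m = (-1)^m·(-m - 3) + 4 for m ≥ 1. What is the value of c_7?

14

(-1)^7 = -1; -m - 3 at m=7 is -10; so c_7 = 14.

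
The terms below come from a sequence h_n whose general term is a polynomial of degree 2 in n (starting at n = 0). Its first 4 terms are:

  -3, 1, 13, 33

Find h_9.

321

1st diffs: 4, 12, 20.
2nd diffs: 8, 8 (constant).
So h_n = 4n^2 - 3.
Evaluating at n = 9 gives h_9 = 321.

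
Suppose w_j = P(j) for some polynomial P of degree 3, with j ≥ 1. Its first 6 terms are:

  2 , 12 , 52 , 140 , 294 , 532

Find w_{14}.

1st diffs: 10, 40, 88, 154, 238.
2nd diffs: 30, 48, 66, 84.
3rd diffs: 18, 18, 18 (constant).
So w_j = 3j^3 - 3j^2 - 2j + 4.
Evaluating at j = 14 gives w_{14} = 7620.

7620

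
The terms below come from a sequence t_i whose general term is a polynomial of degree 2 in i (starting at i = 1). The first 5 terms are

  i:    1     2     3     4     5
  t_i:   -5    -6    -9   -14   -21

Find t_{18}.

1st diffs: -1, -3, -5, -7.
2nd diffs: -2, -2, -2 (constant).
Newton forward-difference form: t_i = -5 + (-1)·C(i-1,1) + (-2)·C(i-1,2).
At i = 18: i-1 = 17, so t_{18} = -5 - 17 - 272 = -294.

-294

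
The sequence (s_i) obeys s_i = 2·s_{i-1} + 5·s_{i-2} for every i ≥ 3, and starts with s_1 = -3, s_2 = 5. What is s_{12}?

Compute successive terms:
s_3 = -5;  s_4 = 15;  s_5 = 5;  s_6 = 85;  s_7 = 195;  s_8 = 815;  s_9 = 2605;  s_{10} = 9285;  s_{11} = 31595;  s_{12} = 109615.

109615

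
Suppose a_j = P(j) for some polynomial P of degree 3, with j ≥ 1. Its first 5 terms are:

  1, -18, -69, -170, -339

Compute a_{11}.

-3789

1st diffs: -19, -51, -101, -169.
2nd diffs: -32, -50, -68.
3rd diffs: -18, -18 (constant).
So a_j = -3j^3 + 2j^2 - 4j + 6.
Evaluating at j = 11 gives a_{11} = -3789.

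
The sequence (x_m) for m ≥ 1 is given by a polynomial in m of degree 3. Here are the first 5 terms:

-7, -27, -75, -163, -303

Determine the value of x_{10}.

1st diffs: -20, -48, -88, -140.
2nd diffs: -28, -40, -52.
3rd diffs: -12, -12 (constant).
So x_m = -2m^3 - 2m^2 - 3.
Evaluating at m = 10 gives x_{10} = -2203.

-2203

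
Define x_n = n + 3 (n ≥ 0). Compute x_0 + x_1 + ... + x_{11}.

Over n = 0..11: Σn = 66.
Total = (1)·66 + (3)·12 = 102.

102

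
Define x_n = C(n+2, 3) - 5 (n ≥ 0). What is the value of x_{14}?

555

C(16, 3) = 560, so x_{14} = 555.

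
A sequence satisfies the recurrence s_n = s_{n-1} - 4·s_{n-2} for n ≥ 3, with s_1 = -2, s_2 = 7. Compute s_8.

s_3 = 15; s_4 = -13; s_5 = -73; s_6 = -21; s_7 = 271; s_8 = 355.

355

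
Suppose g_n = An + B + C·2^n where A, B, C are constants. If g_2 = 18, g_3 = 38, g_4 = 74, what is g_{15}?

131126

Write the equations: 2A + B + 4C = 18; 3A + B + 8C = 38; 4A + B + 16C = 74.
Subtracting the first from the second: A + 4C = 20.
Subtracting the second from the third: A + 8C = 36.
Solving: C = 4, A = 4, then B = -6.
Therefore g_{15} = 60 + (-6) + 4·32768 = 131126.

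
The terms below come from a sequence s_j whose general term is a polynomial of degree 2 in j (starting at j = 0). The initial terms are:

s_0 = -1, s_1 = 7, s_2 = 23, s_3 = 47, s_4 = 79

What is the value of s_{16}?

1087

1st diffs: 8, 16, 24, 32.
2nd diffs: 8, 8, 8 (constant).
Newton forward-difference form: s_j = -1 + 8·C(j,1) + 8·C(j,2).
At j = 16: j = 16, so s_{16} = -1 + 128 + 960 = 1087.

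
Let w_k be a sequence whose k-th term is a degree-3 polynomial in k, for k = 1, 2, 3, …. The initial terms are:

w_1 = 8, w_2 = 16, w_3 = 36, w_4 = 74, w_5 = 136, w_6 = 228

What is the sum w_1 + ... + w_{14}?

11214

1st diffs: 8, 20, 38, 62, 92.
2nd diffs: 12, 18, 24, 30.
3rd diffs: 6, 6, 6 (constant).
So w_k = k^3 + k + 6.
Continuing: …, 356, 526, 744, 1016, …, w_{14} = 2764.
Summing k = 1..14 (14 terms) gives 11214.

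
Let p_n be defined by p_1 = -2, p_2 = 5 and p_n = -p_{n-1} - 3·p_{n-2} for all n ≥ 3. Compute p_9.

253

Applying the relation repeatedly:
p_3 = 1, p_4 = -16, p_5 = 13, p_6 = 35, p_7 = -74, p_8 = -31, p_9 = 253.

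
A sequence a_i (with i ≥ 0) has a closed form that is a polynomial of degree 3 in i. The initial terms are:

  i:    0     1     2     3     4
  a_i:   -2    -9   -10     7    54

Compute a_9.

1159

1st diffs: -7, -1, 17, 47.
2nd diffs: 6, 18, 30.
3rd diffs: 12, 12 (constant).
Newton forward-difference form: a_i = -2 + (-7)·C(i,1) + 6·C(i,2) + 12·C(i,3).
At i = 9: i = 9, so a_9 = -2 - 63 + 216 + 1008 = 1159.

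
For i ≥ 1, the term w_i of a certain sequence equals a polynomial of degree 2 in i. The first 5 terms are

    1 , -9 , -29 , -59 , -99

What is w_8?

1st diffs: -10, -20, -30, -40.
2nd diffs: -10, -10, -10 (constant).
So w_i = -5i^2 + 5i + 1.
Evaluating at i = 8 gives w_8 = -279.

-279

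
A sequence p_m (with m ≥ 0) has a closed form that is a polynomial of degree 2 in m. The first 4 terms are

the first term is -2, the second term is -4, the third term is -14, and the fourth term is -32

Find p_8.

-242

1st diffs: -2, -10, -18.
2nd diffs: -8, -8 (constant).
Newton forward-difference form: p_m = -2 + (-2)·C(m,1) + (-8)·C(m,2).
At m = 8: m = 8, so p_8 = -2 - 16 - 224 = -242.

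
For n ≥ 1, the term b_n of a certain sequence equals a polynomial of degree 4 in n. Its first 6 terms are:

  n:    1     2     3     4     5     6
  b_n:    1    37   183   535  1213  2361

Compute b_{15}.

69483

1st diffs: 36, 146, 352, 678, 1148.
2nd diffs: 110, 206, 326, 470.
3rd diffs: 96, 120, 144.
4th diffs: 24, 24 (constant).
So b_n = n^4 + 6n^3 - 6n^2 - 3n + 3.
Evaluating at n = 15 gives b_{15} = 69483.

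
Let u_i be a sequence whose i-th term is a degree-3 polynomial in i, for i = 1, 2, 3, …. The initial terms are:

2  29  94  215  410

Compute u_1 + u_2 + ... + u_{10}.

9575

1st diffs: 27, 65, 121, 195.
2nd diffs: 38, 56, 74.
3rd diffs: 18, 18 (constant).
So u_i = 3i^3 + i^2 + 3i - 5.
Continuing: …, 697, 1094, 1619, 2290, …, u_{10} = 3125.
Summing i = 1..10 (10 terms) gives 9575.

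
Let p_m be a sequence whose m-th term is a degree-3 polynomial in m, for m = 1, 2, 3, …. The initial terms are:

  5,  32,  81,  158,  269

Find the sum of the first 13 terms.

1st diffs: 27, 49, 77, 111.
2nd diffs: 22, 28, 34.
3rd diffs: 6, 6 (constant).
So p_m = m^3 + 5m^2 + 5m - 6.
Continuing: …, 420, 617, 866, 1173, …, p_{13} = 3101.
Summing m = 1..13 (13 terms) gives 12753.

12753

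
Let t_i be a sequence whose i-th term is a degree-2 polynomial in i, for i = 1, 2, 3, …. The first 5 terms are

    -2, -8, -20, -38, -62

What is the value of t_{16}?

-722

1st diffs: -6, -12, -18, -24.
2nd diffs: -6, -6, -6 (constant).
So t_i = -3i^2 + 3i - 2.
Evaluating at i = 16 gives t_{16} = -722.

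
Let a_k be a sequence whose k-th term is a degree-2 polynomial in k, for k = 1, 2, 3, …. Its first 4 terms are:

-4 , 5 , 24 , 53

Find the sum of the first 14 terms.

4403

1st diffs: 9, 19, 29.
2nd diffs: 10, 10 (constant).
Newton forward-difference form: a_k = -4 + 9·C(k-1,1) + 10·C(k-1,2).
Continuing: …, 92, 141, 200, 269, …, a_{14} = 893.
Summing k = 1..14 (14 terms) gives 4403.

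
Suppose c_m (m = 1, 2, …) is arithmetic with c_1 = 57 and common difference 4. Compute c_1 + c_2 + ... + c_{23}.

2323

c_m = 57 + (m - 1)·4.
c_{23} = 145; S = 23·(57 + 145)/2 = 2323.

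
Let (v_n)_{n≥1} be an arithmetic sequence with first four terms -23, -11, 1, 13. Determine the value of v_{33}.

361

Common difference d = 12.
v_n = -23 + (n - 1)·12.
v_{33} = -23 + 32·12 = 361.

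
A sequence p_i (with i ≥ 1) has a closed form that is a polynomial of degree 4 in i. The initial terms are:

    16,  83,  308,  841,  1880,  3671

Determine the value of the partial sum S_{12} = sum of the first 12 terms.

1st diffs: 67, 225, 533, 1039, 1791.
2nd diffs: 158, 308, 506, 752.
3rd diffs: 150, 198, 246.
4th diffs: 48, 48 (constant).
Newton forward-difference form: p_i = 16 + 67·C(i-1,1) + 158·C(i-1,2) + 150·C(i-1,3) + 48·C(i-1,4).
Continuing: …, 6508, 10733, 16736, 24955, …, p_{12} = 50033.
Summing i = 1..12 (12 terms) gives 151640.

151640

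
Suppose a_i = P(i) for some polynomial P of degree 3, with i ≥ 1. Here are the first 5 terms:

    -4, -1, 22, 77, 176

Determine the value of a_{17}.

9164

1st diffs: 3, 23, 55, 99.
2nd diffs: 20, 32, 44.
3rd diffs: 12, 12 (constant).
Newton forward-difference form: a_i = -4 + 3·C(i-1,1) + 20·C(i-1,2) + 12·C(i-1,3).
At i = 17: i-1 = 16, so a_{17} = -4 + 48 + 2400 + 6720 = 9164.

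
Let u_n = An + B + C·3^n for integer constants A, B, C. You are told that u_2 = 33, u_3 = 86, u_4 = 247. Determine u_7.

At n = 2, 3, 4: 2A + B + 9C = 33; 3A + B + 27C = 86; 4A + B + 81C = 247.
Subtracting the first from the second: A + 18C = 53.
Subtracting the second from the third: A + 54C = 161.
Solving: C = 3, A = -1, then B = 8.
So u_n = -1·n + 8 + 3·3^n; at n=7 this is 6562.

6562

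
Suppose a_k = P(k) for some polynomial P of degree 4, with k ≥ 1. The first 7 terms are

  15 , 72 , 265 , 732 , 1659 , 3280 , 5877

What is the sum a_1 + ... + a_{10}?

1st diffs: 57, 193, 467, 927, 1621, 2597.
2nd diffs: 136, 274, 460, 694, 976.
3rd diffs: 138, 186, 234, 282.
4th diffs: 48, 48, 48 (constant).
Newton forward-difference form: a_k = 15 + 57·C(k-1,1) + 136·C(k-1,2) + 138·C(k-1,3) + 48·C(k-1,4).
Continuing: 9780, 15367, 23064.
Summing k = 1..10 (10 terms) gives 60111.

60111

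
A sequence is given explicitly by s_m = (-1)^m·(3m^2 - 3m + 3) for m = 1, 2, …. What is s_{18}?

921

(-1)^18 = 1; 3m^2 - 3m + 3 at m=18 is 921; so s_{18} = 921.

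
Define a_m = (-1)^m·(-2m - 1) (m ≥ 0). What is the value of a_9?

19

(-1)^9 = -1; -2m - 1 at m=9 is -19; so a_9 = 19.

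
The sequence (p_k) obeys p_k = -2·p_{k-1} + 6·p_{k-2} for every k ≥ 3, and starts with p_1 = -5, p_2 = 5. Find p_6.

Compute successive terms:
p_3 = -40;  p_4 = 110;  p_5 = -460;  p_6 = 1580.

1580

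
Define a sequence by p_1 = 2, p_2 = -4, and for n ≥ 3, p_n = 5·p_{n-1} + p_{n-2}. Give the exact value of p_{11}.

-9565848

p_3 = -18; p_4 = -94; p_5 = -488; p_6 = -2534; p_7 = -13158; p_8 = -68324; p_9 = -354778; p_{10} = -1842214; p_{11} = -9565848.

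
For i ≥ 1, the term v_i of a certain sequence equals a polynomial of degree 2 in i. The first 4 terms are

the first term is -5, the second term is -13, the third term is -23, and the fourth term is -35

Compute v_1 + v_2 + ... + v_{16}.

-2160

1st diffs: -8, -10, -12.
2nd diffs: -2, -2 (constant).
Newton forward-difference form: v_i = -5 + (-8)·C(i-1,1) + (-2)·C(i-1,2).
Continuing: …, -49, -65, -83, -103, …, v_{16} = -335.
Summing i = 1..16 (16 terms) gives -2160.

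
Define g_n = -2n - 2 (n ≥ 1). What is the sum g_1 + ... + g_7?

-70

Over n = 1..7: Σn = 28.
Total = (-2)·28 + (-2)·7 = -70.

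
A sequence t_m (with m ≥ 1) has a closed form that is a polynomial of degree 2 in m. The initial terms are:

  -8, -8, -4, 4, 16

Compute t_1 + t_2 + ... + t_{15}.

1700

1st diffs: 0, 4, 8, 12.
2nd diffs: 4, 4, 4 (constant).
Newton forward-difference form: t_m = -8 + 4·C(m-1,2).
Continuing: …, 32, 52, 76, 104, …, t_{15} = 356.
Summing m = 1..15 (15 terms) gives 1700.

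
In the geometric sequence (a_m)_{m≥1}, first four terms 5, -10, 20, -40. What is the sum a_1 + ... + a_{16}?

Common ratio r = -2.
a_m = 5·(-2)^(m-1).
S = 5·((-2)^16 - 1)/(-2 - 1) = 5·(65536 - 1)/(-3) = -109225.

-109225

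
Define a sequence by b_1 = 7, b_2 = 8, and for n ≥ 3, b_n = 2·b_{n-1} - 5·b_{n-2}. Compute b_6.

Compute successive terms:
b_3 = -19  b_4 = -78  b_5 = -61  b_6 = 268.

268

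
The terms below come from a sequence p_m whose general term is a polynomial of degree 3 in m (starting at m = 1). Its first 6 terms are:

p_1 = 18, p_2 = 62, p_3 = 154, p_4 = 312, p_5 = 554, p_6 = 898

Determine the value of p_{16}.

1st diffs: 44, 92, 158, 242, 344.
2nd diffs: 48, 66, 84, 102.
3rd diffs: 18, 18, 18 (constant).
Newton forward-difference form: p_m = 18 + 44·C(m-1,1) + 48·C(m-1,2) + 18·C(m-1,3).
At m = 16: m-1 = 15, so p_{16} = 18 + 660 + 5040 + 8190 = 13908.

13908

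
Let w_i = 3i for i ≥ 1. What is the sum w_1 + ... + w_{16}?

Over i = 1..16: Σi = 136.
Total = (3)·136 = 408.

408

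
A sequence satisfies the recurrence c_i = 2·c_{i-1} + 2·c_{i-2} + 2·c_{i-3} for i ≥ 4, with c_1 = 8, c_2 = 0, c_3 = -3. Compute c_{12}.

Iterate the recurrence:
c_4 = 10;  c_5 = 14;  c_6 = 42;  c_7 = 132;  c_8 = 376;  c_9 = 1100;  c_{10} = 3216;  c_{11} = 9384;  c_{12} = 27400.

27400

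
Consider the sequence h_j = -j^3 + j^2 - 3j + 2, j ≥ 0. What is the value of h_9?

-673

h_9 = -1·9^3 + 1·9^2 - 3·9 + 2 = -673.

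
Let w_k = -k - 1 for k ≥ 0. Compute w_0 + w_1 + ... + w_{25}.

Over k = 0..25: Σk = 325.
Total = (-1)·325 + (-1)·26 = -351.

-351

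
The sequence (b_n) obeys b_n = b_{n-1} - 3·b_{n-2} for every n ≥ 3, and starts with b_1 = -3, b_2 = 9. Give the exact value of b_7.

Iterate the recurrence:
b_3 = 18, b_4 = -9, b_5 = -63, b_6 = -36, b_7 = 153.

153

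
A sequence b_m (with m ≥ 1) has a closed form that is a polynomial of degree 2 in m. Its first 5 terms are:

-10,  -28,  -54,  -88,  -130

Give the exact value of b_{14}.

1st diffs: -18, -26, -34, -42.
2nd diffs: -8, -8, -8 (constant).
So b_m = -4m^2 - 6m.
Evaluating at m = 14 gives b_{14} = -868.

-868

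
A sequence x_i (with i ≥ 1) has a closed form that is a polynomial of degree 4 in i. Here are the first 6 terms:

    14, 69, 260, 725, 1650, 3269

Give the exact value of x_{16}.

143429

1st diffs: 55, 191, 465, 925, 1619.
2nd diffs: 136, 274, 460, 694.
3rd diffs: 138, 186, 234.
4th diffs: 48, 48 (constant).
Newton forward-difference form: x_i = 14 + 55·C(i-1,1) + 136·C(i-1,2) + 138·C(i-1,3) + 48·C(i-1,4).
At i = 16: i-1 = 15, so x_{16} = 14 + 825 + 14280 + 62790 + 65520 = 143429.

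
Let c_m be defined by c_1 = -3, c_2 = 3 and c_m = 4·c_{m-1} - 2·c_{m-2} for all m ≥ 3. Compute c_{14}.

Compute successive terms:
c_3 = 18; c_4 = 66; c_5 = 228; …; c_{11} = 362016; c_{12} = 1236000; c_{13} = 4219968; c_{14} = 14407872.

14407872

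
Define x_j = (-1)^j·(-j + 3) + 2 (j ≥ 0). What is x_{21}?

20

(-1)^21 = -1; -j + 3 at j=21 is -18; so x_{21} = 20.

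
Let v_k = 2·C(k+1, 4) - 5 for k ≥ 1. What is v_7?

135

C(8, 4) = 70, so v_7 = 135.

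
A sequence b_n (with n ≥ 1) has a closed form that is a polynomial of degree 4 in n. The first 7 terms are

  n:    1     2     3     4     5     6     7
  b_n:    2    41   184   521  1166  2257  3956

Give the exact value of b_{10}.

14681

1st diffs: 39, 143, 337, 645, 1091, 1699.
2nd diffs: 104, 194, 308, 446, 608.
3rd diffs: 90, 114, 138, 162.
4th diffs: 24, 24, 24 (constant).
Newton forward-difference form: b_n = 2 + 39·C(n-1,1) + 104·C(n-1,2) + 90·C(n-1,3) + 24·C(n-1,4).
At n = 10: n-1 = 9, so b_{10} = 2 + 351 + 3744 + 7560 + 3024 = 14681.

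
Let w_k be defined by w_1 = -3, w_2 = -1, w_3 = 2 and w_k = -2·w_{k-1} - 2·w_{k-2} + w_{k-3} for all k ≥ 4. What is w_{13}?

285

Applying the relation repeatedly:
w_4 = -5; w_5 = 5; w_6 = 2; w_7 = -19; w_8 = 39; w_9 = -38; w_{10} = -21; w_{11} = 157; w_{12} = -310; w_{13} = 285.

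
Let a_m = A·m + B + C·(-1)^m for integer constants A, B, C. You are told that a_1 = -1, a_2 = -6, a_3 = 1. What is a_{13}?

Write the equations: A + B - C = -1; 2A + B + C = -6; 3A + B - C = 1.
Subtracting the first from the second: A + 2C = -5.
Subtracting the second from the third: A - 2C = 7.
Solving: C = -3, A = 1, then B = -5.
Therefore a_{13} = 13 + (-5) + (-3)·(-1) = 11.

11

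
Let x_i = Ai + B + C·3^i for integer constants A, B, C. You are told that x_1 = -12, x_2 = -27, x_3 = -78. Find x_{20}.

Write the equations: A + B + 3C = -12; 2A + B + 9C = -27; 3A + B + 27C = -78.
Subtracting the first from the second: A + 6C = -15.
Subtracting the second from the third: A + 18C = -51.
Solving: C = -3, A = 3, then B = -6.
Therefore x_{20} = 60 + (-6) + (-3)·3486784401 = -10460353149.

-10460353149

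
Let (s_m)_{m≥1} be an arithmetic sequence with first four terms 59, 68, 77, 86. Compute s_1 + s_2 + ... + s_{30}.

Common difference d = 9.
s_m = 59 + (m - 1)·9.
s_{30} = 320; S = 30·(59 + 320)/2 = 5685.

5685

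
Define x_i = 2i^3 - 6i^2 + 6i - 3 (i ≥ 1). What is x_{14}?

4393

x_{14} = 2·14^3 - 6·14^2 + 6·14 - 3 = 4393.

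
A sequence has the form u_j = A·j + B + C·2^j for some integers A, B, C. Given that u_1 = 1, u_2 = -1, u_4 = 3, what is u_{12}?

4051

At j = 1, 2, 4: A + B + 2C = 1; 2A + B + 4C = -1; 4A + B + 16C = 3.
Subtracting the first from the second: A + 2C = -2.
Subtracting the second from the third: 2A + 12C = 4.
Solving: C = 1, A = -4, then B = 3.
Hence u_{12} = -4·12 + 3 + 1·4096 = 4051.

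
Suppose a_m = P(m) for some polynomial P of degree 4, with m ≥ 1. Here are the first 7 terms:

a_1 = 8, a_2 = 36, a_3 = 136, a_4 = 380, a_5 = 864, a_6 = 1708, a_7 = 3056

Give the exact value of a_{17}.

1st diffs: 28, 100, 244, 484, 844, 1348.
2nd diffs: 72, 144, 240, 360, 504.
3rd diffs: 72, 96, 120, 144.
4th diffs: 24, 24, 24 (constant).
Newton forward-difference form: a_m = 8 + 28·C(m-1,1) + 72·C(m-1,2) + 72·C(m-1,3) + 24·C(m-1,4).
At m = 17: m-1 = 16, so a_{17} = 8 + 448 + 8640 + 40320 + 43680 = 93096.

93096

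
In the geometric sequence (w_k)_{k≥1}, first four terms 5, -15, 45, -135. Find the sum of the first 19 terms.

1452826835

Common ratio r = -3.
w_k = 5·(-3)^(k-1).
S = 5·((-3)^19 - 1)/(-3 - 1) = 5·(-1162261467 - 1)/(-4) = 1452826835.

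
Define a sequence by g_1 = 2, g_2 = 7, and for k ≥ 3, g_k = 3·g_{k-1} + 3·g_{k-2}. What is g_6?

1467

Step forward from the initial values:
g_3 = 27; g_4 = 102; g_5 = 387; g_6 = 1467.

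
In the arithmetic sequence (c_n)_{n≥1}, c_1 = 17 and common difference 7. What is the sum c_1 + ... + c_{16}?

1112

c_n = 17 + (n - 1)·7.
c_{16} = 122; S = 16·(17 + 122)/2 = 1112.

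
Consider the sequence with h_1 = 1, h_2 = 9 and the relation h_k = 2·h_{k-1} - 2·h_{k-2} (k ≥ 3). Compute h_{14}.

Step forward from the initial values:
h_3 = 16  h_4 = 14  h_5 = -4  …  h_{11} = 256  h_{12} = 224  h_{13} = -64  h_{14} = -576.

-576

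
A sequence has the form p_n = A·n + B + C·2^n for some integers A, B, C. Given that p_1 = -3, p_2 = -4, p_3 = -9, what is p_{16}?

-131026

At n = 1, 2, 3: A + B + 2C = -3; 2A + B + 4C = -4; 3A + B + 8C = -9.
Subtracting the first from the second: A + 2C = -1.
Subtracting the second from the third: A + 4C = -5.
Solving: C = -2, A = 3, then B = -2.
So p_n = 3·n + (-2) + (-2)·2^n; at n=16 this is -131026.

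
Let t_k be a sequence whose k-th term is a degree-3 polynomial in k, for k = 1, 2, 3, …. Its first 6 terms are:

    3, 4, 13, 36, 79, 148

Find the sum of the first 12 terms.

1st diffs: 1, 9, 23, 43, 69.
2nd diffs: 8, 14, 20, 26.
3rd diffs: 6, 6, 6 (constant).
Newton forward-difference form: t_k = 3 + 1·C(k-1,1) + 8·C(k-1,2) + 6·C(k-1,3).
Continuing: …, 249, 388, 571, 804, …, t_{12} = 1444.
Summing k = 1..12 (12 terms) gives 4832.

4832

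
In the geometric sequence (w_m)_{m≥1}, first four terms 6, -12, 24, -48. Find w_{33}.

Common ratio r = -2.
w_m = 6·(-2)^(m-1).
w_{33} = 6·(-2)^32 = 25769803776.

25769803776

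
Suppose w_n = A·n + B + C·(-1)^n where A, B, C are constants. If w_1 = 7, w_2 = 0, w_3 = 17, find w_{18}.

Plug in n = 1, 2, 3: A + B - C = 7; 2A + B + C = 0; 3A + B - C = 17.
Subtracting the first from the second: A + 2C = -7.
Subtracting the second from the third: A - 2C = 17.
Solving: C = -6, A = 5, then B = -4.
Hence w_{18} = 5·18 + (-4) + (-6)·1 = 80.

80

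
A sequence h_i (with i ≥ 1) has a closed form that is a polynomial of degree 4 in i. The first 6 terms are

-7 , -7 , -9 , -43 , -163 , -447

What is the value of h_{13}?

-18619

1st diffs: 0, -2, -34, -120, -284.
2nd diffs: -2, -32, -86, -164.
3rd diffs: -30, -54, -78.
4th diffs: -24, -24 (constant).
Newton forward-difference form: h_i = -7 + (-2)·C(i-1,2) + (-30)·C(i-1,3) + (-24)·C(i-1,4).
At i = 13: i-1 = 12, so h_{13} = -7 - 132 - 6600 - 11880 = -18619.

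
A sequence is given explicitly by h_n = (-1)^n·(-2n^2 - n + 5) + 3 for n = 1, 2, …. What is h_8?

(-1)^8 = 1; -2n^2 - n + 5 at n=8 is -131; so h_8 = -128.

-128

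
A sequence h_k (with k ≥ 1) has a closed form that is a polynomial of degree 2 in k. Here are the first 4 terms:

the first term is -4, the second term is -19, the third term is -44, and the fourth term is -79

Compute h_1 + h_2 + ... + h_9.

1st diffs: -15, -25, -35.
2nd diffs: -10, -10 (constant).
So h_k = -5k^2 + 1.
Continuing: …, -124, -179, -244, -319, …, h_9 = -404.
Summing k = 1..9 (9 terms) gives -1416.

-1416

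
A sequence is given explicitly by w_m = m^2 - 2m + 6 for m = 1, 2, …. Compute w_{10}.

w_{10} = 1·10^2 - 2·10 + 6 = 86.

86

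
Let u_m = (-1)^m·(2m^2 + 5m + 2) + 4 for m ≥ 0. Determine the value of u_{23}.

-1171

(-1)^23 = -1; 2m^2 + 5m + 2 at m=23 is 1175; so u_{23} = -1171.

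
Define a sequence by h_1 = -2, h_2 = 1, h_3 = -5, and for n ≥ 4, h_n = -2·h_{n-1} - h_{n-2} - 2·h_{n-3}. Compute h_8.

181

Step forward from the initial values:
h_4 = 13; h_5 = -23; h_6 = 43; h_7 = -89; h_8 = 181.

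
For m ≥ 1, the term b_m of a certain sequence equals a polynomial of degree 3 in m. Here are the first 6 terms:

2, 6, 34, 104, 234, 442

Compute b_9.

1st diffs: 4, 28, 70, 130, 208.
2nd diffs: 24, 42, 60, 78.
3rd diffs: 18, 18, 18 (constant).
So b_m = 3m^3 - 6m^2 + m + 4.
Evaluating at m = 9 gives b_9 = 1714.

1714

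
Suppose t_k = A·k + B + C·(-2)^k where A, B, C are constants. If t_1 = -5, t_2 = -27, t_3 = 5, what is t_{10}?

Write the equations: A + B - 2C = -5; 2A + B + 4C = -27; 3A + B - 8C = 5.
Subtracting the first from the second: A + 6C = -22.
Subtracting the second from the third: A - 12C = 32.
Solving: C = -3, A = -4, then B = -7.
Therefore t_{10} = -40 + (-7) + (-3)·1024 = -3119.

-3119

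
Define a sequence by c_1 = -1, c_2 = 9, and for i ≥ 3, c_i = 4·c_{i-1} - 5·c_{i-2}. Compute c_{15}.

c_3 = 41, c_4 = 119, c_5 = 271, …, c_{12} = -73801, c_{13} = -125009, c_{14} = -131031, c_{15} = 100921.

100921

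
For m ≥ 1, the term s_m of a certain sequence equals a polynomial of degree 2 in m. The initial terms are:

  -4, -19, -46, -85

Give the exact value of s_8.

-361

1st diffs: -15, -27, -39.
2nd diffs: -12, -12 (constant).
Newton forward-difference form: s_m = -4 + (-15)·C(m-1,1) + (-12)·C(m-1,2).
At m = 8: m-1 = 7, so s_8 = -4 - 105 - 252 = -361.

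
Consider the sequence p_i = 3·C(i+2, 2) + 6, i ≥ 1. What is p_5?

C(7, 2) = 21, so p_5 = 69.

69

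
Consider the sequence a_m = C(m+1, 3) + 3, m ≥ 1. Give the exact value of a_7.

C(8, 3) = 56, so a_7 = 59.

59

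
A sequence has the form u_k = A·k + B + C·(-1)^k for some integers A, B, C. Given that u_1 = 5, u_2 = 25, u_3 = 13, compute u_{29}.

117

Write the equations: A + B - C = 5; 2A + B + C = 25; 3A + B - C = 13.
Subtracting the first from the second: A + 2C = 20.
Subtracting the second from the third: A - 2C = -12.
Solving: C = 8, A = 4, then B = 9.
So u_k = 4·k + 9 + 8·(-1)^k; at k=29 this is 117.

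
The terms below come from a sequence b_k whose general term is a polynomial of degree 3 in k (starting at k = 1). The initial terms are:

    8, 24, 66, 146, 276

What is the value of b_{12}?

1st diffs: 16, 42, 80, 130.
2nd diffs: 26, 38, 50.
3rd diffs: 12, 12 (constant).
So b_k = 2k^3 + k^2 - k + 6.
Evaluating at k = 12 gives b_{12} = 3594.

3594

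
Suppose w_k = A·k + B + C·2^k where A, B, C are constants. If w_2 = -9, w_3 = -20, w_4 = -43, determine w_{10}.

-3061

Plug in k = 2, 3, 4: 2A + B + 4C = -9; 3A + B + 8C = -20; 4A + B + 16C = -43.
Subtracting the first from the second: A + 4C = -11.
Subtracting the second from the third: A + 8C = -23.
Solving: C = -3, A = 1, then B = 1.
Hence w_{10} = 1·10 + 1 + (-3)·1024 = -3061.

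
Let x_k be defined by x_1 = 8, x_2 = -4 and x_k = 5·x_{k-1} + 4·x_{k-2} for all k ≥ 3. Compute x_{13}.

297189388

Applying the relation repeatedly:
x_3 = 12  x_4 = 44  x_5 = 268  …  x_{10} = 1603436  x_{11} = 9142092  x_{12} = 52124204  x_{13} = 297189388.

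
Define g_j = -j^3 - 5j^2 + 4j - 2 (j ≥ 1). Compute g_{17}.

g_{17} = -1·17^3 - 5·17^2 + 4·17 - 2 = -6292.

-6292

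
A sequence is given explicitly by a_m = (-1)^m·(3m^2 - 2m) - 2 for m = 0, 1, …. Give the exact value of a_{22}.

(-1)^22 = 1; 3m^2 - 2m at m=22 is 1408; so a_{22} = 1406.

1406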